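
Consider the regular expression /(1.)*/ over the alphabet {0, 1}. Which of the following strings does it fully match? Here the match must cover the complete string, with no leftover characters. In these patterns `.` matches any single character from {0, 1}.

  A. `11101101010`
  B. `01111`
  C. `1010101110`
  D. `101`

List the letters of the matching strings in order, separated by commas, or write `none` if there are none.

A → no match
B → no match
C → match
D → no match

C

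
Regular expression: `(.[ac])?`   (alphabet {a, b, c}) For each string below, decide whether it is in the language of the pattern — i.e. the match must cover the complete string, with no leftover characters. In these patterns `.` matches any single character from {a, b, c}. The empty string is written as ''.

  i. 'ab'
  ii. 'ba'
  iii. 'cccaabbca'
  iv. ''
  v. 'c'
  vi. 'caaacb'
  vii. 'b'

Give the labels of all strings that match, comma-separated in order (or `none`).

i. 'ab' → no match
ii. 'ba' → match
iii. 'cccaabbca' → no match
iv. '' → match
v. 'c' → no match
vi. 'caaacb' → no match
vii. 'b' → no match

ii, iv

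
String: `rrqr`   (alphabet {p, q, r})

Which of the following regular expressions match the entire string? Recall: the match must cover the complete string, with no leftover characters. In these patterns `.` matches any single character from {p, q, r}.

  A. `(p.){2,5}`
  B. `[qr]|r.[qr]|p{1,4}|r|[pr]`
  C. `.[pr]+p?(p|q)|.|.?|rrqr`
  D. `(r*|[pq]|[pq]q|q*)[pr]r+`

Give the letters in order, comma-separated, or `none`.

A → no match — must start with `p`
B → no match
C → match
D → no match

C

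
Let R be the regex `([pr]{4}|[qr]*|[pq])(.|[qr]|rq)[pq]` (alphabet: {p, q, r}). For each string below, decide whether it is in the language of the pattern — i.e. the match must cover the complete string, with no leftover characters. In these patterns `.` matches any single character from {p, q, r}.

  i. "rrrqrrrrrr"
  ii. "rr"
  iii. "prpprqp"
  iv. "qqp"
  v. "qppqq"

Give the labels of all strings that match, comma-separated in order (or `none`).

i → no match
ii → no match
iii → match
iv → match
v → no match

iii, iv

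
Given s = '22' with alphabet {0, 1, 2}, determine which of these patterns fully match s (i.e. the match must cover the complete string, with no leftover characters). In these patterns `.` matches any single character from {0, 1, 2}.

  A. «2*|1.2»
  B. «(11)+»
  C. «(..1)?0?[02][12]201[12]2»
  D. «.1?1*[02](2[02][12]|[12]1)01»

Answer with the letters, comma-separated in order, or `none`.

A → match
B → no match — must start with '11'
C → no match
D → no match — must end with '01'

A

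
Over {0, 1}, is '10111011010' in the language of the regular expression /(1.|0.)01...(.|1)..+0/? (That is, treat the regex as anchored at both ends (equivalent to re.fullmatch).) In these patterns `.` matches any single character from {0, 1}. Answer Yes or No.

No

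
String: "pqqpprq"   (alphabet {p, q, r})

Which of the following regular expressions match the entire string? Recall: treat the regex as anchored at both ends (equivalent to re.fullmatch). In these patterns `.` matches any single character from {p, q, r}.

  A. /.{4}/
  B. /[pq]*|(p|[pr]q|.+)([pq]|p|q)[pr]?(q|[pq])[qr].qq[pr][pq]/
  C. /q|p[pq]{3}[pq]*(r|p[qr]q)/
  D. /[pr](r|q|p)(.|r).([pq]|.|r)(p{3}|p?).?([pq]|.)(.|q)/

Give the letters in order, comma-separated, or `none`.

A → no match
B → no match
C → match
D → match

C, D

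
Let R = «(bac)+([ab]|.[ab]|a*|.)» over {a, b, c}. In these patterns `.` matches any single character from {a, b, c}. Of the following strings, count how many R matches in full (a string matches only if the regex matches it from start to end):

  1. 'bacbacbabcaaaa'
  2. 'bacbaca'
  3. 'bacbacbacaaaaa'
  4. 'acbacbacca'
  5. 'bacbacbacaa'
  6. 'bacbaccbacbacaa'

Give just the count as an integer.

3

1 → no match
2 → match
3 → match
4 → no match — must start with 'bac'
5 → match
6 → no match
Total matched: 3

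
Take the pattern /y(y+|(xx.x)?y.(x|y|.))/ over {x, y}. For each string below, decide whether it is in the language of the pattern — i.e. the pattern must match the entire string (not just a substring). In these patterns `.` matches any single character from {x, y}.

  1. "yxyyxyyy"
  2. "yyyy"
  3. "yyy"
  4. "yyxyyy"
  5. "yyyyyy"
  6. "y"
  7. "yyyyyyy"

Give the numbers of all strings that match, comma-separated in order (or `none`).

2, 3, 5, 7

1. "yxyyxyyy" → no match
2. "yyyy" → match
3. "yyy" → match
4. "yyxyyy" → no match
5. "yyyyyy" → match
6. "y" → no match
7. "yyyyyyy" → match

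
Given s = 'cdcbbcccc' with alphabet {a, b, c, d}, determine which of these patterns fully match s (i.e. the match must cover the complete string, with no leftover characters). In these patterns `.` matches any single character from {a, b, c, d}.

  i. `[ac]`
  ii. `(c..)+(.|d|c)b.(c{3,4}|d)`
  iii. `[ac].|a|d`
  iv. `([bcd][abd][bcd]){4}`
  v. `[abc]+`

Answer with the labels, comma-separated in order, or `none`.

ii

i → no match
ii → match
iii → no match
iv → no match
v → no match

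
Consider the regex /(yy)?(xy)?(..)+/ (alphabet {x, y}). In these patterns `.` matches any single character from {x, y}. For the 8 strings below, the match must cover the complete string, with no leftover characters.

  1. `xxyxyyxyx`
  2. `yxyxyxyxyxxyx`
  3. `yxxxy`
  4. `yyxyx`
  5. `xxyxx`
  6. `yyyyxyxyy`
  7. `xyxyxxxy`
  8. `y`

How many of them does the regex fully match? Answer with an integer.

1

1 → no match
2 → no match
3 → no match
4 → no match
5 → no match
6 → no match
7 → match
8 → no match
Total matched: 1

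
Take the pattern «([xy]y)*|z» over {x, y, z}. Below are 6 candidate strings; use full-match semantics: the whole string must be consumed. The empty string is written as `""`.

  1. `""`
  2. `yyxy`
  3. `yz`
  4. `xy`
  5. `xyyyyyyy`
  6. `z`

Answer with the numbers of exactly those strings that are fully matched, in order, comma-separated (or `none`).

1, 2, 4, 5, 6

1 → match
2 → match
3 → no match
4 → match
5 → match
6 → match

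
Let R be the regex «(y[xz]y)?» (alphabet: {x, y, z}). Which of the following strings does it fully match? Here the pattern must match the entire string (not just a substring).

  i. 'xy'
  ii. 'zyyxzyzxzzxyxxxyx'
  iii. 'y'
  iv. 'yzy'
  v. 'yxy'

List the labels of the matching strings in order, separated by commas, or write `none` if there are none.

iv, v

i. 'xy' → no match
ii → no match
iii. 'y' → no match
iv. 'yzy' → match
v. 'yxy' → match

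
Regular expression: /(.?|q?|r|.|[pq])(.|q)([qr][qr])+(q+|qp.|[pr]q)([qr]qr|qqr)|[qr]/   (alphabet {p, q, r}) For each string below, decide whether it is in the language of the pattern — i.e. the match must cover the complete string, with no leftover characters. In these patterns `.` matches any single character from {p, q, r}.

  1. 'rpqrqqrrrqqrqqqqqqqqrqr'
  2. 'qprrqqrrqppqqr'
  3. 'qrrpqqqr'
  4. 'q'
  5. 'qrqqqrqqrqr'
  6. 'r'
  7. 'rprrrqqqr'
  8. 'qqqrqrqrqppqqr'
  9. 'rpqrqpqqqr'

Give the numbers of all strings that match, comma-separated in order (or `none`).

1, 2, 3, 4, 5, 6, 7, 8, 9

1 → match
2 → match
3 → match
4 → match
5 → match
6 → match
7 → match
8 → match
9 → match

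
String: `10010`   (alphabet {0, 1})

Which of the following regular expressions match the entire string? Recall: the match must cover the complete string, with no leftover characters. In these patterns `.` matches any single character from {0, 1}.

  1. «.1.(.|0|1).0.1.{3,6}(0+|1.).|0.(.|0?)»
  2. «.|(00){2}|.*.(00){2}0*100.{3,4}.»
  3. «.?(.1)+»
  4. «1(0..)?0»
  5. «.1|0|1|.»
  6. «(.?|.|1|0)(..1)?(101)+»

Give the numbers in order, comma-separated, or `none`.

1 → no match
2 → no match
3 → no match — must end with `1`
4 → match
5 → no match
6 → no match — must end with `101`

4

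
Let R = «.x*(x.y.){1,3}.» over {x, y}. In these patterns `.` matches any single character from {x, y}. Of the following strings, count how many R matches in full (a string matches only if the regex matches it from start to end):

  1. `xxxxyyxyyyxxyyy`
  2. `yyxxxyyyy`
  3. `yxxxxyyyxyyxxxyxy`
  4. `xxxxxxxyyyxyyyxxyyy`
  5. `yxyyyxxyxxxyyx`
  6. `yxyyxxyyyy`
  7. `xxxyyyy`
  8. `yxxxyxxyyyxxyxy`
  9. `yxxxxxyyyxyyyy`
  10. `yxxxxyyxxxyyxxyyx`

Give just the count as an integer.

1 → match
2 → no match
3 → match
4 → match
5 → match
6 → match
7 → match
8 → match
9 → match
10 → match
Total matched: 9

9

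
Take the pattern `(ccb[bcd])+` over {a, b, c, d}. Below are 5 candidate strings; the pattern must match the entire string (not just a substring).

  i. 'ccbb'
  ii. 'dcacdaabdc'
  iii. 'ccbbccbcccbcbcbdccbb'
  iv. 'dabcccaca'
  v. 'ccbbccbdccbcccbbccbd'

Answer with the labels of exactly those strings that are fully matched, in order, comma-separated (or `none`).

i. 'ccbb' → match
ii. 'dcacdaabdc' → no match — must start with 'ccb'
iii → no match
iv. 'dabcccaca' → no match — must start with 'ccb'
v → match

i, v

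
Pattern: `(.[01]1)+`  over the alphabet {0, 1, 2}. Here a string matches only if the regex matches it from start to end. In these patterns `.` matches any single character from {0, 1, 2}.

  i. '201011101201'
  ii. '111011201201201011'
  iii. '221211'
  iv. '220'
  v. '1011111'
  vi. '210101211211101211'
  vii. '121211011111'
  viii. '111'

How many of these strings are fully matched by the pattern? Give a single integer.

i → match
ii → match
iii → no match
iv → no match — must end with '1'
v → no match
vi → no match
vii → no match
viii → match
Total matched: 3

3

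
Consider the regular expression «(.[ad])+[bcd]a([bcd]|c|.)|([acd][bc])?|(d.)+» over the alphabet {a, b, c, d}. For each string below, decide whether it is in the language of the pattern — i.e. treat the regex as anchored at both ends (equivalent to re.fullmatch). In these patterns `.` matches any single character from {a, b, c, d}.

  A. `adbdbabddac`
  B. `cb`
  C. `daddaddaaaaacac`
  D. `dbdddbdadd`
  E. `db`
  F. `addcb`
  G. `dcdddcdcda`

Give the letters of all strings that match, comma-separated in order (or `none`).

A, B, C, D, E, G

A → match
B → match
C → match
D → match
E → match
F → no match
G → match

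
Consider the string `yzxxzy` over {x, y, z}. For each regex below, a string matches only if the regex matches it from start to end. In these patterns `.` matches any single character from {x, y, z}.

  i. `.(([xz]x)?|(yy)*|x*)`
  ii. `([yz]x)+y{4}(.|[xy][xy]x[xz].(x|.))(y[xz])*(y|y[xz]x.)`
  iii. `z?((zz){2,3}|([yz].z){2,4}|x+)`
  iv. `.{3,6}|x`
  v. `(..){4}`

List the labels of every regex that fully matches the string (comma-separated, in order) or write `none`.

iv

i → no match
ii → no match
iii → no match
iv → match
v → no match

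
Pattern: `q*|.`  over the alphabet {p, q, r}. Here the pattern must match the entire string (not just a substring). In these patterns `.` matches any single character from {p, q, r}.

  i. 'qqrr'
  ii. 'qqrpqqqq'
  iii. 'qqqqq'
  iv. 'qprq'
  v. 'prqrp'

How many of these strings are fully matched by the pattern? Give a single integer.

i → no match
ii → no match
iii → match
iv → no match
v → no match
Total matched: 1

1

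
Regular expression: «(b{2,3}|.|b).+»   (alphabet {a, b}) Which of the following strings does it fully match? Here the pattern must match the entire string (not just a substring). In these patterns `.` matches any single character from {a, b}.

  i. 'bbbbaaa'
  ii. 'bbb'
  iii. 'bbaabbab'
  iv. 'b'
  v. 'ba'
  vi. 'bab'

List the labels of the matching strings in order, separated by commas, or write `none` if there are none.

i, ii, iii, v, vi

i → match
ii → match
iii → match
iv → no match
v → match
vi → match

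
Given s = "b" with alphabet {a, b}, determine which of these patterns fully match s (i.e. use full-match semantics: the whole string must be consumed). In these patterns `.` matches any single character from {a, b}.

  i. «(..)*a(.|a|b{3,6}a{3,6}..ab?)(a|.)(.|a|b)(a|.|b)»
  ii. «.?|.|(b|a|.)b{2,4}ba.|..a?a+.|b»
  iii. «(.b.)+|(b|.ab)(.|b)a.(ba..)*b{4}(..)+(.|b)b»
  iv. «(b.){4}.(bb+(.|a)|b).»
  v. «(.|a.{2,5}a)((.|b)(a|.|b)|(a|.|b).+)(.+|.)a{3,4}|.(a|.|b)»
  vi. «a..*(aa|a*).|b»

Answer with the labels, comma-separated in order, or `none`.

ii, vi

i → no match
ii → match
iii → no match
iv → no match
v → no match
vi → match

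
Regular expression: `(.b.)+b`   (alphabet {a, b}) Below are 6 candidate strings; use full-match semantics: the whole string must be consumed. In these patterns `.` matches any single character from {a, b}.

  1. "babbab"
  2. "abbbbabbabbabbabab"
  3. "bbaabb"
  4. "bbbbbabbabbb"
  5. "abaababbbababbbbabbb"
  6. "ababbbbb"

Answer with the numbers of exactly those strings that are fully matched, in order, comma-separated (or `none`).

none

1 → no match
2 → no match
3 → no match
4 → no match
5 → no match
6 → no match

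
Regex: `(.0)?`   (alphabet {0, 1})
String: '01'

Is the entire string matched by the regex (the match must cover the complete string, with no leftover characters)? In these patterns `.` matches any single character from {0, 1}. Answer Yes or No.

No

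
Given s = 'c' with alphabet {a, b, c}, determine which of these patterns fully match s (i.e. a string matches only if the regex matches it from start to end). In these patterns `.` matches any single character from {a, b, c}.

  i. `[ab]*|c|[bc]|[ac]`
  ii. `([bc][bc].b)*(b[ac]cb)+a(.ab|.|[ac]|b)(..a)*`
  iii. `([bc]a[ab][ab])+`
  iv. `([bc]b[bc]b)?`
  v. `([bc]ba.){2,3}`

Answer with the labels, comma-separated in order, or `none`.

i

i → match
ii → no match
iii → no match
iv → no match
v → no match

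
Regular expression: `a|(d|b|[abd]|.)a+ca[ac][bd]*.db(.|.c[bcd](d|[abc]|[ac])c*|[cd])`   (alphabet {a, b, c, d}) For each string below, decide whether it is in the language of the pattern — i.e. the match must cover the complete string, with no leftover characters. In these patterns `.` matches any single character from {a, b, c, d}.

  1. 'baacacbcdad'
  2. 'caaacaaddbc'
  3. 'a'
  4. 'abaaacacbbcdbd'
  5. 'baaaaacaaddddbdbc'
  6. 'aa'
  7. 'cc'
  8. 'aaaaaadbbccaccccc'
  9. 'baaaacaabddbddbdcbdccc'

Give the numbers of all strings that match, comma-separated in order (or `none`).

1 → no match
2 → match
3 → match
4 → no match
5 → match
6 → no match
7 → no match
8 → no match
9 → match

2, 3, 5, 9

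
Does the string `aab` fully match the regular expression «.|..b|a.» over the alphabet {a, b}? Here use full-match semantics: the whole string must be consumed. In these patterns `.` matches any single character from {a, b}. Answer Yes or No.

Yes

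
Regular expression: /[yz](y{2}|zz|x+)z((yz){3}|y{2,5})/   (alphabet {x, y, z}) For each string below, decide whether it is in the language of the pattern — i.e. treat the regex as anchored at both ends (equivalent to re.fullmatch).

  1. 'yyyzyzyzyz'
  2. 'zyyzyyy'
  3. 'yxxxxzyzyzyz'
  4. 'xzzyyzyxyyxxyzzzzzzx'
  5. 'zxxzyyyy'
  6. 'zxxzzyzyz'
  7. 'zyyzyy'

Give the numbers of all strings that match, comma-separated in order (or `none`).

1, 2, 3, 5, 7

1. 'yyyzyzyzyz' → match
2. 'zyyzyyy' → match
3. 'yxxxxzyzyzyz' → match
4 → no match
5. 'zxxzyyyy' → match
6. 'zxxzzyzyz' → no match
7. 'zyyzyy' → match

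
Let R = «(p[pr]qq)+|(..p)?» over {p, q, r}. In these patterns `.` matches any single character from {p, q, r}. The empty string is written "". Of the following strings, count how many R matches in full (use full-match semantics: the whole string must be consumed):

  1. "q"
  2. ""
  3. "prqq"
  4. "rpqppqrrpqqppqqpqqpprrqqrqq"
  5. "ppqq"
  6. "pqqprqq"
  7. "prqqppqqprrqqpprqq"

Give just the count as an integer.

3

1 → no match
2 → match
3 → match
4 → no match
5 → match
6 → no match
7 → no match
Total matched: 3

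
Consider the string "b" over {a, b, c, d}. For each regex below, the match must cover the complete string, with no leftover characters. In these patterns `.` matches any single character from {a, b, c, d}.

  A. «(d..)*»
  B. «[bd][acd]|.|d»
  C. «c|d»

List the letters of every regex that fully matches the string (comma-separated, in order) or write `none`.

A → no match
B → match
C → no match

B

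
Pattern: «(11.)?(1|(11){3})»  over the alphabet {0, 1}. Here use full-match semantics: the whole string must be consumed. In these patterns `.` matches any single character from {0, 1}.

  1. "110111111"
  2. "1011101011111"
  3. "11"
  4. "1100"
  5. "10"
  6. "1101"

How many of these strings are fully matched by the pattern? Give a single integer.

1 → match
2 → no match
3 → no match
4 → no match
5 → no match
6 → match
Total matched: 2

2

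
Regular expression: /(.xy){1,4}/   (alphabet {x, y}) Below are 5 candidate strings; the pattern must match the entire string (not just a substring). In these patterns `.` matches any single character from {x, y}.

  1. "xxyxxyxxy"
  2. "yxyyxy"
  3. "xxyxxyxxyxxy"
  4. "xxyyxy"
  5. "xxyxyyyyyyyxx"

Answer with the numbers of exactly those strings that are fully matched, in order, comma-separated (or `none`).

1 → match
2 → match
3 → match
4 → match
5 → no match — must end with "xy"

1, 2, 3, 4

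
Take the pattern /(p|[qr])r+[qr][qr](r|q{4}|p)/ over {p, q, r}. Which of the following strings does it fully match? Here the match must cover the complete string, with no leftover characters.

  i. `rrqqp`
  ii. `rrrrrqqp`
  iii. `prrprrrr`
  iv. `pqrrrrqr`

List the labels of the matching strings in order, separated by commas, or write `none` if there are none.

i. `rrqqp` → match
ii. `rrrrrqqp` → match
iii. `prrprrrr` → no match
iv. `pqrrrrqr` → no match

i, ii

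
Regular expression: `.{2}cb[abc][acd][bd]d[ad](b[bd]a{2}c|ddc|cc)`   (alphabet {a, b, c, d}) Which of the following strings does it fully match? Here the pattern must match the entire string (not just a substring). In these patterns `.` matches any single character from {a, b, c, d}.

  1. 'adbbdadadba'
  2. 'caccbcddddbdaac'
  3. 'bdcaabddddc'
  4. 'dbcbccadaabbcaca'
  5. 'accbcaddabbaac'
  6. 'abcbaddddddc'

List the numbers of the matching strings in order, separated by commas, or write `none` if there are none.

1 → no match
2 → no match
3 → no match
4 → no match
5 → match
6 → match

5, 6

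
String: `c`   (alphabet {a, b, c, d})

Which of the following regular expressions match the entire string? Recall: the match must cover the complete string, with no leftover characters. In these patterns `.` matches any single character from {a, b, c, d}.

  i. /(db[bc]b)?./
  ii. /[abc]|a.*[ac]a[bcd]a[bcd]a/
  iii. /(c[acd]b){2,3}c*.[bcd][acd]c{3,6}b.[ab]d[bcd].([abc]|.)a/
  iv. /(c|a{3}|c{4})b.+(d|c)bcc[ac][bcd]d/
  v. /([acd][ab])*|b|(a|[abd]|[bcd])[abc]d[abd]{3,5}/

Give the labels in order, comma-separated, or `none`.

i, ii

i → match
ii → match
iii → no match — must end with `a`
iv → no match — must end with `d`
v → no match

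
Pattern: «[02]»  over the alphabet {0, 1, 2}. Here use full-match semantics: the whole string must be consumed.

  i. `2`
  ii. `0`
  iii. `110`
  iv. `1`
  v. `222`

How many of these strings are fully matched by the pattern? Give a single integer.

2

i → match
ii → match
iii → no match
iv → no match
v → no match
Total matched: 2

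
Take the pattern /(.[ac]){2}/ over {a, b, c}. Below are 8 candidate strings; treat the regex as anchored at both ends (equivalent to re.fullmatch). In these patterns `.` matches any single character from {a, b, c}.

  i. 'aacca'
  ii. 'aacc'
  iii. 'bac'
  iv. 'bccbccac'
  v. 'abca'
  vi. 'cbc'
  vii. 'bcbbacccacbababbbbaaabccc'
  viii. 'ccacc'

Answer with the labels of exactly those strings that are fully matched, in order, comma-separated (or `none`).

ii

i. 'aacca' → no match
ii. 'aacc' → match
iii. 'bac' → no match
iv. 'bccbccac' → no match
v. 'abca' → no match
vi. 'cbc' → no match
vii → no match
viii. 'ccacc' → no match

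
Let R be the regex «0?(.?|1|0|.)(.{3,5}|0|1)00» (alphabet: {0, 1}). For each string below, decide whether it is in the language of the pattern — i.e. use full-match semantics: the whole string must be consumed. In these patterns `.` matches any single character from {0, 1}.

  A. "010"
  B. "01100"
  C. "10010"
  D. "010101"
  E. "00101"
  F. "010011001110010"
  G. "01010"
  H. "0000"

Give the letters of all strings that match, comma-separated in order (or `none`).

B, H

A. "010" → no match — must end with "00"
B. "01100" → match
C. "10010" → no match — must end with "00"
D. "010101" → no match — must end with "00"
E. "00101" → no match — must end with "00"
F → no match — must end with "00"
G. "01010" → no match — must end with "00"
H. "0000" → match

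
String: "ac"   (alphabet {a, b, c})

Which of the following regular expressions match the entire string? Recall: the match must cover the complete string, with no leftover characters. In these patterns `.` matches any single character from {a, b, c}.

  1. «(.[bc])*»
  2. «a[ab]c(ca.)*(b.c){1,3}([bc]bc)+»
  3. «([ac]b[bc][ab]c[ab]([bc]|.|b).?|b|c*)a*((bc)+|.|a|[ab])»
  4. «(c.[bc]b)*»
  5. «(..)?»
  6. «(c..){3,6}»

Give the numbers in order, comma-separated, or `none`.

1 → match
2 → no match — must end with "bc"
3 → match
4 → no match
5 → match
6 → no match — must start with "c"

1, 3, 5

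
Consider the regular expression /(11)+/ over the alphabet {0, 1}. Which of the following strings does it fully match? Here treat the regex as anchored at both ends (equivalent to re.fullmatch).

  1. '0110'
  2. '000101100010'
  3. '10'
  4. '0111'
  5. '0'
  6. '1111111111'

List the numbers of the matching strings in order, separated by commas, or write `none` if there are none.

6

1 → no match — must start with '11'
2 → no match — must start with '11'
3 → no match — must start with '11'
4 → no match — must start with '11'
5 → no match — must start with '11'
6 → match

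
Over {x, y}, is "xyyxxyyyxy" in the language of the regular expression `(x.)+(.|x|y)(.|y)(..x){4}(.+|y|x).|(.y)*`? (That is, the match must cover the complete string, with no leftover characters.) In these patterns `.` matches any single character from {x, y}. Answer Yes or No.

No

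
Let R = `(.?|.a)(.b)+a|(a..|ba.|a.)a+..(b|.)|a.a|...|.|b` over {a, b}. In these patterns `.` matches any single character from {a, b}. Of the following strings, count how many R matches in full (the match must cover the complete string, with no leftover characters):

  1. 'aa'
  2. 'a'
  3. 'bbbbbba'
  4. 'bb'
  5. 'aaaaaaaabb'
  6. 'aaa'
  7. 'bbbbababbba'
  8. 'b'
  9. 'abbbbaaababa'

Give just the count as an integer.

1 → no match
2 → match
3 → match
4 → no match
5 → match
6 → match
7 → match
8 → match
9 → no match
Total matched: 6

6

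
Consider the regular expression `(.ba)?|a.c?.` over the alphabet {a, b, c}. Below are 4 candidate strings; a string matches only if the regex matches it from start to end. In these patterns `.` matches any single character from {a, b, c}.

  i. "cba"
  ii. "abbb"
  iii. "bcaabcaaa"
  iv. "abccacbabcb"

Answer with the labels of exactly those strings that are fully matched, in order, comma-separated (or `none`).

i. "cba" → match
ii. "abbb" → no match
iii. "bcaabcaaa" → no match
iv. "abccacbabcb" → no match

i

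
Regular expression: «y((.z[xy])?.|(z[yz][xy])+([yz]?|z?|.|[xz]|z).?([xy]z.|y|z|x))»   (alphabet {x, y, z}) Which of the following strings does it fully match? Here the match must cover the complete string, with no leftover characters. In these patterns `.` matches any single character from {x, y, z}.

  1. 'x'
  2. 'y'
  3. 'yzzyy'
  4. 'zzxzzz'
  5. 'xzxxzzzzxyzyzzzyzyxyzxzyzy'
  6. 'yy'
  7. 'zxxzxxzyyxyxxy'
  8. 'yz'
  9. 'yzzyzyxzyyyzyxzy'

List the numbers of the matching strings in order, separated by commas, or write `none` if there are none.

3, 6, 8

1. 'x' → no match — must start with 'y'
2. 'y' → no match
3. 'yzzyy' → match
4. 'zzxzzz' → no match — must start with 'y'
5 → no match — must start with 'y'
6. 'yy' → match
7 → no match — must start with 'y'
8. 'yz' → match
9 → no match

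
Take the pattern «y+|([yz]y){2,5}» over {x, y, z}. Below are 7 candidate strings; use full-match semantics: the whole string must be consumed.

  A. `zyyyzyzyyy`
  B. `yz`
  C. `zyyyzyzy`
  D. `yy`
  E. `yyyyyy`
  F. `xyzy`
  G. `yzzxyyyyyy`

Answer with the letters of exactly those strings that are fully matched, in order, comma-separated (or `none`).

A, C, D, E

A → match
B → no match — must end with `y`
C → match
D → match
E → match
F → no match
G → no match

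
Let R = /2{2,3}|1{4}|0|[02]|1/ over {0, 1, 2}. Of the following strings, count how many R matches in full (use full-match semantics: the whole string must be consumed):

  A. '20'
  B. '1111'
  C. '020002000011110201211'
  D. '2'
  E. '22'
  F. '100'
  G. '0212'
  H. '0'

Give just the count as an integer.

A → no match
B → match
C → no match
D → match
E → match
F → no match
G → no match
H → match
Total matched: 4

4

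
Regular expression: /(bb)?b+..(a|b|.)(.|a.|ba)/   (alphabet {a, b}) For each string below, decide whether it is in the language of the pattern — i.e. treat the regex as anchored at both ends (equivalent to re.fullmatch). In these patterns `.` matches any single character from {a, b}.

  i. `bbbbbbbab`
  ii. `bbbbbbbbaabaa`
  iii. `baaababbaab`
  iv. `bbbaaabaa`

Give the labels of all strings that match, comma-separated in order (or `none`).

i, ii

i → match
ii → match
iii → no match
iv → no match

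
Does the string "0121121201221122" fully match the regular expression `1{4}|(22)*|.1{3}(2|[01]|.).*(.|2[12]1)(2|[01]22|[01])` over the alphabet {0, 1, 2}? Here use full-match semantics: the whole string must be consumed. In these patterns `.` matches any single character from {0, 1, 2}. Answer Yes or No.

No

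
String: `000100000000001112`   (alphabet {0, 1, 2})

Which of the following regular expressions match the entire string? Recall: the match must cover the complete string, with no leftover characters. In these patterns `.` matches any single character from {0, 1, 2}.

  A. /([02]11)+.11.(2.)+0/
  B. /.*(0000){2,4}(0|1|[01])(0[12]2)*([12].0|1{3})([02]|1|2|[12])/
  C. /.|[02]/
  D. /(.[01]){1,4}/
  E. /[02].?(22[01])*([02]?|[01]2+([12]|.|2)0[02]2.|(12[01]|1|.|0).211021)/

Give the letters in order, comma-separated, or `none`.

A → no match — must end with `0`
B → match
C → no match
D → no match
E → no match

B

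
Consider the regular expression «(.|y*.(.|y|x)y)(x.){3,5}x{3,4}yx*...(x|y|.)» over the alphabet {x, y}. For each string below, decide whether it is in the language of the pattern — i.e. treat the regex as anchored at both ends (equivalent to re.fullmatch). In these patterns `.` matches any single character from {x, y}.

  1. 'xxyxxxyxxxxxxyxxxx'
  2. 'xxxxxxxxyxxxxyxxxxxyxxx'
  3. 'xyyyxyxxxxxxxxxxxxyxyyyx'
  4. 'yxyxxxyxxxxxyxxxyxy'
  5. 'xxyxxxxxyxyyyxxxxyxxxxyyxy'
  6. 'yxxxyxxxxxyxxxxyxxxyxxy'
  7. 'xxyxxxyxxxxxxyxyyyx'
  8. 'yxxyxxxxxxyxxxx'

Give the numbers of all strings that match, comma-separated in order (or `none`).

1, 2, 4, 6, 7

1 → match
2 → match
3 → no match
4 → match
5 → no match
6 → match
7 → match
8 → no match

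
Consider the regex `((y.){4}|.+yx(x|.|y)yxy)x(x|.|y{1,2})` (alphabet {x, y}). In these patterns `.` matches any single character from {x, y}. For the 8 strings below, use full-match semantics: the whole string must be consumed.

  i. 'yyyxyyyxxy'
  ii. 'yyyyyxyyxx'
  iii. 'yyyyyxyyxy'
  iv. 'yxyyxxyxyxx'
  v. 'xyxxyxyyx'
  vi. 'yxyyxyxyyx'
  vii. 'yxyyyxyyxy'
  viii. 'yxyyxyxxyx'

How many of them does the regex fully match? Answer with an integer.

5

i. 'yyyxyyyxxy' → match
ii. 'yyyyyxyyxx' → match
iii. 'yyyyyxyyxy' → match
iv. 'yxyyxxyxyxx' → match
v. 'xyxxyxyyx' → no match
vi. 'yxyyxyxyyx' → no match
vii. 'yxyyyxyyxy' → match
viii. 'yxyyxyxxyx' → no match
Total matched: 5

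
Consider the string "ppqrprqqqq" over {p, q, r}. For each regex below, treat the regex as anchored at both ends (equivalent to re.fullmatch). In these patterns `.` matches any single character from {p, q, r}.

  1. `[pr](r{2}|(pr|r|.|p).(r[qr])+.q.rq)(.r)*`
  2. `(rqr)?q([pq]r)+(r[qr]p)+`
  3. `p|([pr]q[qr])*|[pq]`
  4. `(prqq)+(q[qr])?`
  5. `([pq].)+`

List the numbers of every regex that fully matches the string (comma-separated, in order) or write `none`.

5

1 → no match
2 → no match — must end with "p"
3 → no match
4 → no match — must start with "prqq"
5 → match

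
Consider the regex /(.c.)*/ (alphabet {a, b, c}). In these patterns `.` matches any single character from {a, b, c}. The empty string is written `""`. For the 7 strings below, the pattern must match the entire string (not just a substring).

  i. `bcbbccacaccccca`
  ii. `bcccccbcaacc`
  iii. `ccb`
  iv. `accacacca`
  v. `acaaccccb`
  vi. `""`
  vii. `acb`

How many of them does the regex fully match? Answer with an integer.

i → match
ii → match
iii → match
iv → match
v → match
vi → match
vii → match
Total matched: 7

7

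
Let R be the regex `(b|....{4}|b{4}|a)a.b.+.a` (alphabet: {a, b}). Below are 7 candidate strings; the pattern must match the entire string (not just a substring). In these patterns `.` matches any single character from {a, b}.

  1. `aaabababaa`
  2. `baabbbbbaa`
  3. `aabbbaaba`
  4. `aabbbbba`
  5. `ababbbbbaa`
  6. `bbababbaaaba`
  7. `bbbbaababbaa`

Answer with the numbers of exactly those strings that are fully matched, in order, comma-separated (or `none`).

1, 2, 3, 4, 7

1. `aaabababaa` → match
2. `baabbbbbaa` → match
3. `aabbbaaba` → match
4. `aabbbbba` → match
5. `ababbbbbaa` → no match
6. `bbababbaaaba` → no match
7. `bbbbaababbaa` → match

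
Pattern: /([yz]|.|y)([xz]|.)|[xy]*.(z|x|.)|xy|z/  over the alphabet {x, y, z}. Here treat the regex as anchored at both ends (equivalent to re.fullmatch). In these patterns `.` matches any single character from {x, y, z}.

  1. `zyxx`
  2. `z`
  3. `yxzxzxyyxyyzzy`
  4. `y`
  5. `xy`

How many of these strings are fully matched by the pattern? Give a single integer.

2

1. `zyxx` → no match
2. `z` → match
3 → no match
4. `y` → no match
5. `xy` → match
Total matched: 2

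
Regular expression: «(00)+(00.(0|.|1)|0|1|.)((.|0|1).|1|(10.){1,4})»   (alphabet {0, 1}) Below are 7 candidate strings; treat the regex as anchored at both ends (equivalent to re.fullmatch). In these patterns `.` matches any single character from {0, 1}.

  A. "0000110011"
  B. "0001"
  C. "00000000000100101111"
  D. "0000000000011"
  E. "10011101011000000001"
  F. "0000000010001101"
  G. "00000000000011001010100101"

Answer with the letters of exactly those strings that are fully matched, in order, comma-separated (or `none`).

B, D

A → no match
B → match
C → no match
D → match
E → no match — must start with "00"
F → no match
G → no match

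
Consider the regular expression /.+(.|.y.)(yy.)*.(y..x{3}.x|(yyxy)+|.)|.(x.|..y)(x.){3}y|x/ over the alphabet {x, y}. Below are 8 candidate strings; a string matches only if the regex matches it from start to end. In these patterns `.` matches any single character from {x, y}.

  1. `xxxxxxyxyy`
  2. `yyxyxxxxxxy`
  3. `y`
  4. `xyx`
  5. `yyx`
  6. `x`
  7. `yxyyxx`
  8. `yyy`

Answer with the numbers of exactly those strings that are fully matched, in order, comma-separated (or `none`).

1, 2, 6, 7

1. `xxxxxxyxyy` → match
2. `yyxyxxxxxxy` → match
3. `y` → no match
4. `xyx` → no match
5. `yyx` → no match
6. `x` → match
7. `yxyyxx` → match
8. `yyy` → no match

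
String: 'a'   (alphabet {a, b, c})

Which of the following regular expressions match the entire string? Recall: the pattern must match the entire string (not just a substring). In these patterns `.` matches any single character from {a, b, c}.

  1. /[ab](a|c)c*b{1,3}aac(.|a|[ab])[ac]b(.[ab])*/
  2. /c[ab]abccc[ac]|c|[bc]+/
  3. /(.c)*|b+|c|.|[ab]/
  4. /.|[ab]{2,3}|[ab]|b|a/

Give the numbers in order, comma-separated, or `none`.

3, 4

1 → no match
2 → no match
3 → match
4 → match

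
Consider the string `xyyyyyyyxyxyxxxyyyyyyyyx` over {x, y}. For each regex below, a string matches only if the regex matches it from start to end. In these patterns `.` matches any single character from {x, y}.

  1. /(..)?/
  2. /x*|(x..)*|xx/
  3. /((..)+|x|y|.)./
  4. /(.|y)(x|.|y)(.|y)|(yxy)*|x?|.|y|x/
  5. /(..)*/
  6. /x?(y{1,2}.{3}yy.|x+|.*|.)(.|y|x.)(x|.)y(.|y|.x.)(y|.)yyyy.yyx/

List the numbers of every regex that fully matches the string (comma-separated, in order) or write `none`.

5, 6

1 → no match
2 → no match
3 → no match
4 → no match
5 → match
6 → match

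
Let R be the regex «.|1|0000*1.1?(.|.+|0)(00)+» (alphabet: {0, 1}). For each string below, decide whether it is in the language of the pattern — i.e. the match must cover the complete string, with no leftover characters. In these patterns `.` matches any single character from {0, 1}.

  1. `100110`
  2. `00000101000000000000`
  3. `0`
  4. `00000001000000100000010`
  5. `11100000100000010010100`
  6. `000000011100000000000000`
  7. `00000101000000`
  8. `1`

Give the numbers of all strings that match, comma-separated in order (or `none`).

1 → no match
2 → match
3 → match
4 → no match
5 → no match
6 → match
7 → match
8 → match

2, 3, 6, 7, 8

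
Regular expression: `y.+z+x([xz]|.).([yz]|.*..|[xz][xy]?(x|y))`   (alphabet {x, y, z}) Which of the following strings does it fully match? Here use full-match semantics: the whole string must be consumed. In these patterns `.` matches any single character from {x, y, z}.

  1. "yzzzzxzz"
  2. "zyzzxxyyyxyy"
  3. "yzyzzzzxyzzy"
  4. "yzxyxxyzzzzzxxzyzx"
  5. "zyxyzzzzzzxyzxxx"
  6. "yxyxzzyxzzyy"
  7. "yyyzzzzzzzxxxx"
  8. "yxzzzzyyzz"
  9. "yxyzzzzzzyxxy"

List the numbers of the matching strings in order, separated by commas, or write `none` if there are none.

3, 4

1 → no match
2 → no match — must start with "y"
3 → match
4 → match
5 → no match — must start with "y"
6 → no match
7 → no match
8 → no match
9 → no match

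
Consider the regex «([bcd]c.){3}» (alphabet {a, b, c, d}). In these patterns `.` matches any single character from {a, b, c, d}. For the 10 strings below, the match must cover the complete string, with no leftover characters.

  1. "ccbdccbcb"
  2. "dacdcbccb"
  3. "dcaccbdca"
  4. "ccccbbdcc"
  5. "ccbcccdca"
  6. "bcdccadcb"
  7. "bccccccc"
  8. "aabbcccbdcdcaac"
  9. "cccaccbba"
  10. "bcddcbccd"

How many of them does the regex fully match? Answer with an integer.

5

1 → match
2 → no match
3 → match
4 → no match
5 → match
6 → match
7 → no match
8 → no match
9 → no match
10 → match
Total matched: 5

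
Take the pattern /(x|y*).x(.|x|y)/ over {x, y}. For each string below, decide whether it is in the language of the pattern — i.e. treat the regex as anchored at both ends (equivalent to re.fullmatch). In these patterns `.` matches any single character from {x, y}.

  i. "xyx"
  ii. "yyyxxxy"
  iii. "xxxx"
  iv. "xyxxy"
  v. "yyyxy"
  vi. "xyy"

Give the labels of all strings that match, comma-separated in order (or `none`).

i → no match
ii → no match
iii → match
iv → no match
v → match
vi → no match

iii, v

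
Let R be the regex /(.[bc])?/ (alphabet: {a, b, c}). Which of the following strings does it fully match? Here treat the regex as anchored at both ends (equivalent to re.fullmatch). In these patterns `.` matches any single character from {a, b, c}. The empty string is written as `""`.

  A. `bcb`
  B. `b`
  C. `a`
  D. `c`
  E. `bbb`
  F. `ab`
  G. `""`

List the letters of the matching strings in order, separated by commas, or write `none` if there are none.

A → no match
B → no match
C → no match
D → no match
E → no match
F → match
G → match

F, G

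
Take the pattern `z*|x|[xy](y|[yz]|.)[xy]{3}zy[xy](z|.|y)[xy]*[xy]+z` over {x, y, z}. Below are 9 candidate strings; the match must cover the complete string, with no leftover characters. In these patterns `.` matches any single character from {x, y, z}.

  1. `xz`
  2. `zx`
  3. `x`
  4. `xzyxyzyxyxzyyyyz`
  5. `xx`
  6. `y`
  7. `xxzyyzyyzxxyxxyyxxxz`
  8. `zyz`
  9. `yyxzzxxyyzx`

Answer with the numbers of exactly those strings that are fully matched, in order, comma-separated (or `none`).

3

1 → no match
2 → no match
3 → match
4 → no match
5 → no match
6 → no match
7 → no match
8 → no match
9 → no match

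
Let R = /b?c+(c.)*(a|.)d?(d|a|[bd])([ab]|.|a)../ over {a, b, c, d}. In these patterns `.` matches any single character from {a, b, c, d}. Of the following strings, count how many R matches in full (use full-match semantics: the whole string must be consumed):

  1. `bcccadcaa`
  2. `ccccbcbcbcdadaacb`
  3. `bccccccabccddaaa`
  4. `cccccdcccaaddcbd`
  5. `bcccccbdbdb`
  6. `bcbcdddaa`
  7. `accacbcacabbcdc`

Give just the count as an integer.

4

1 → match
2 → match
3 → no match
4 → match
5 → match
6 → no match
7 → no match
Total matched: 4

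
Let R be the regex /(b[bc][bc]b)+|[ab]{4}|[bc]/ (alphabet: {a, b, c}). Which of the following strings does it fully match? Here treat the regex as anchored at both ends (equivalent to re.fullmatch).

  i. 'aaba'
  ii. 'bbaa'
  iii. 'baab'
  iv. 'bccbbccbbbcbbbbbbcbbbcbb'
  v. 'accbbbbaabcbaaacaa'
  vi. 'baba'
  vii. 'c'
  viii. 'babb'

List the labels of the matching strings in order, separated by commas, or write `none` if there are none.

i → match
ii → match
iii → match
iv → match
v → no match
vi → match
vii → match
viii → match

i, ii, iii, iv, vi, vii, viii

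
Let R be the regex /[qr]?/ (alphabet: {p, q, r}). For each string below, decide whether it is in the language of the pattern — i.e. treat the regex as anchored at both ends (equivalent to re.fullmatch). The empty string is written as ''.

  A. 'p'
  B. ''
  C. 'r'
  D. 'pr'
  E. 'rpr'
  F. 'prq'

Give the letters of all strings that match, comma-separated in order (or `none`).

A. 'p' → no match
B. '' → match
C. 'r' → match
D. 'pr' → no match
E. 'rpr' → no match
F. 'prq' → no match

B, C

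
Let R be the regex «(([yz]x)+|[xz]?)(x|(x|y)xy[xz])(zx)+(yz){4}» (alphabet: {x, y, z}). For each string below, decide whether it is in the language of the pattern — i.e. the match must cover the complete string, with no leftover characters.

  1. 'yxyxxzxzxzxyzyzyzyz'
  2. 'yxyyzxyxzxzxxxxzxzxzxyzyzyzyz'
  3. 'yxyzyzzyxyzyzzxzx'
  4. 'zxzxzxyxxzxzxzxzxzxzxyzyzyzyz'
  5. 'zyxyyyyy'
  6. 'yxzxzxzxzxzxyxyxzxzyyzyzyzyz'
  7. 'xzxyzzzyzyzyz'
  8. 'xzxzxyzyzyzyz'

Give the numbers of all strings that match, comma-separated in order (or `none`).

1, 4, 8

1 → match
2 → no match
3 → no match — must end with 'yz'
4 → match
5. 'zyxyyyyy' → no match — must end with 'yz'
6 → no match
7 → no match
8 → match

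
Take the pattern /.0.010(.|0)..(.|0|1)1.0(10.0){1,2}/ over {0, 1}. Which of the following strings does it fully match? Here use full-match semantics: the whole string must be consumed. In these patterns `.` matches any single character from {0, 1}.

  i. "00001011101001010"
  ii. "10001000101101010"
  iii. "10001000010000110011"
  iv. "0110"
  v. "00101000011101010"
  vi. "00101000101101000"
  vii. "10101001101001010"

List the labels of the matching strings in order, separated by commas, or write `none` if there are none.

i, ii, v, vi, vii

i → match
ii → match
iii → no match — must end with "0"
iv → no match
v → match
vi → match
vii → match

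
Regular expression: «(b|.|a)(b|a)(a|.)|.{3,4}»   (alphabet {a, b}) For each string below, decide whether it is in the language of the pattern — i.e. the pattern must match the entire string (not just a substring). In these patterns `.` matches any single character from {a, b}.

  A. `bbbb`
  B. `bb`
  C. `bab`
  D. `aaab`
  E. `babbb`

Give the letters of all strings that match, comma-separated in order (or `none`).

A → match
B → no match
C → match
D → match
E → no match

A, C, D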